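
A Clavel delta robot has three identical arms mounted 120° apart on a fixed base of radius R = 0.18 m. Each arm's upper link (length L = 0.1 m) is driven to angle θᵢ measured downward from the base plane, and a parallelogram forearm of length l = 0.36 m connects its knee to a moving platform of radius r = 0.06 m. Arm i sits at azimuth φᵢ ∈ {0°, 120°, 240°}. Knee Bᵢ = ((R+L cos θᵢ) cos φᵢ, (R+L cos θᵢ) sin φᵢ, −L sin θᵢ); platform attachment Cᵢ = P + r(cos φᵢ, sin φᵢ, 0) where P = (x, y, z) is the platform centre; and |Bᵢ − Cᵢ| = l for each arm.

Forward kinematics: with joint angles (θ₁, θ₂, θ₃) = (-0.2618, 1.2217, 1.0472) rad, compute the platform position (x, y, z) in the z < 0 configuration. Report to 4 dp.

(0.1502, -0.0196, -0.3274)

arm 1 at φ=0.0°: (R−r)+L cos θ1 = 0.2166;  O1 = (0.2166, 0.0000, 0.0259)
arm 2 at φ=120.0°: (R−r)+L cos θ2 = 0.1542;  O2 = (-0.0771, 0.1335, -0.0940)
φ3=240.0°: virtual centre (-0.0850, -0.1472, -0.0866), radius l
eliminate P² terms by subtracting sphere 1 from 2 and 3
plane₁₂: -0.5874x+0.2671y+-0.2397z = -0.0150
det = 0.3341;  x = 0.0221+-0.3911z,  y = -0.0074+0.0372z
into |P−O₁|² = l²: 1.1544z² + 0.0998z + -0.0911 = 0;  Δ = 0.4304;  z = -0.3274 or 0.2409 → z<0 root = -0.3274
x = 0.1502, y = -0.0196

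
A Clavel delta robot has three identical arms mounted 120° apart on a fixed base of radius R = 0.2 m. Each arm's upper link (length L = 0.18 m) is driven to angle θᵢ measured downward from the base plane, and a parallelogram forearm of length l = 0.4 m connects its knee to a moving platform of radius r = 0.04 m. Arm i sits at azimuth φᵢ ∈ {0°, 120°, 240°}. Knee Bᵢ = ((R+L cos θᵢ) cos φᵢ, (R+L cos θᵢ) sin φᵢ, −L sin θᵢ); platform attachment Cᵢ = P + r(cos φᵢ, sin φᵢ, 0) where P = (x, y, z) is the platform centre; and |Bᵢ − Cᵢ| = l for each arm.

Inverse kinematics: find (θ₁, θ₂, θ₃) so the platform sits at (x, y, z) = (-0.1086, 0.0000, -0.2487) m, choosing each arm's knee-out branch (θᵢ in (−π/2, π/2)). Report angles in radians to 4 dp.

rotate P by −φ1: (-0.1086, 0.0000, -0.2487)
  A cos θ + B sin θ = C:  0.2686·cos θ + -0.2487·sin θ = -0.0178
  γ=atan2(-0.2487,0.2686)=-0.7469;  ψ=arccos(-0.0485)=1.6194;  θ1=γ+ψ≈0.8724
φ2=120.0° → target in arm frame (0.0543, 0.0941)
  A cos θ + B sin θ = C:  0.1057·cos θ + -0.2487·sin θ = 0.1270
  θ2 = atan2(B,A) + arccos(C/0.2702) = -0.0875
rotate P by −φ3: (0.0543, -0.0941, -0.2487)
  A cos θ + B sin θ = C:  0.1057·cos θ + -0.2487·sin θ = 0.1270
  √(A²+B²)=0.2702;  θ3 = -1.1689+1.0814 ≈ -0.0875

θ₁ = 0.8724, θ₂ = -0.0875, θ₃ = -0.0875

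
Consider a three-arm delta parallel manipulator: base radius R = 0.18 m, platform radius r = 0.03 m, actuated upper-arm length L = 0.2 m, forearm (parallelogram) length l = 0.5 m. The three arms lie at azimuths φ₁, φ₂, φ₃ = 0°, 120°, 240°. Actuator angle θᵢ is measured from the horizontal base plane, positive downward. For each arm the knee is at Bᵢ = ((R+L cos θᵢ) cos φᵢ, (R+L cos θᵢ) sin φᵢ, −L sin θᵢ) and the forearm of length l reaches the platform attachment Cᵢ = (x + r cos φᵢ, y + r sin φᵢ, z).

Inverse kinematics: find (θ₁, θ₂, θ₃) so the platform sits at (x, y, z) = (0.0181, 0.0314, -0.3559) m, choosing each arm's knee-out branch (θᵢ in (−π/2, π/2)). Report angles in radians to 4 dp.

rotate P by −φ1: (0.0181, 0.0314, -0.3559)
  A cos θ + B sin θ = C:  0.1319·cos θ + -0.3559·sin θ = 0.1624
  √(A²+B²)=0.3796;  θ1 = -1.2159+1.1287 ≈ -0.0872
rotate P by −φ2: (0.0181, -0.0314, -0.3559)
  A cos θ + B sin θ = C:  0.1319·cos θ + -0.3559·sin θ = 0.1624
  γ=atan2(-0.3559,0.1319)=-1.2160;  ψ=arccos(0.4279)=1.1286;  θ2=γ+ψ≈-0.0874
rotate P by −φ3: (-0.0362, 0.0000, -0.3559)
  A cos θ + B sin θ = C:  0.1862·cos θ + -0.3559·sin θ = 0.1216
  θ3 = atan2(B,A) + arccos(C/0.4017) = 0.1745

θ₁ = -0.0872, θ₂ = -0.0874, θ₃ = 0.1745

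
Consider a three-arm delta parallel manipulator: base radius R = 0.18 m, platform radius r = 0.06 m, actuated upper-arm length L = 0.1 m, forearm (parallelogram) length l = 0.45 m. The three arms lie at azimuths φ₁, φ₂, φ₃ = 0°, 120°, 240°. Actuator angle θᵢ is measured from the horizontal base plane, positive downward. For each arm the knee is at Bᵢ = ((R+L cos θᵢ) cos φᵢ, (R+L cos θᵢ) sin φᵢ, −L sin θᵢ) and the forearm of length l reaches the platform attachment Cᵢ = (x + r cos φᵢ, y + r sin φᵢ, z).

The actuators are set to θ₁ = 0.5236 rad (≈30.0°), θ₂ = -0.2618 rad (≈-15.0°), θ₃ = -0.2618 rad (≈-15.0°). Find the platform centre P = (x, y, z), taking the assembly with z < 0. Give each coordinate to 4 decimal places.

(-0.0961, 0.0000, -0.3830)

arm 1 at φ=0.0°: e+L cos θ1 = 0.2066;  S1 = (0.2066, 0.0000, -0.0500)
arm 2 at φ=120.0°: e+L cos θ2 = 0.2166;  S2 = (-0.1083, 0.1876, 0.0259)
arm 3 at φ=240.0°: e+L cos θ3 = 0.2166;  S3 = (-0.1083, -0.1876, 0.0259)
subtract pairs → two planes through P
plane₁₂: -0.6298x+0.3751y+0.1518z = 0.0024
det = 0.4725;  x = -0.0038+0.2410z,  y = 0.0000+0.0000z
sphere 1 gives Az²+Bz+C=0 with A=1.0581, B=-0.0014, C=-0.1557;  B²−4AC=0.6591;  roots -0.3830, 0.3843;  negative root z = -0.3830
x = -0.0961, y = 0.0000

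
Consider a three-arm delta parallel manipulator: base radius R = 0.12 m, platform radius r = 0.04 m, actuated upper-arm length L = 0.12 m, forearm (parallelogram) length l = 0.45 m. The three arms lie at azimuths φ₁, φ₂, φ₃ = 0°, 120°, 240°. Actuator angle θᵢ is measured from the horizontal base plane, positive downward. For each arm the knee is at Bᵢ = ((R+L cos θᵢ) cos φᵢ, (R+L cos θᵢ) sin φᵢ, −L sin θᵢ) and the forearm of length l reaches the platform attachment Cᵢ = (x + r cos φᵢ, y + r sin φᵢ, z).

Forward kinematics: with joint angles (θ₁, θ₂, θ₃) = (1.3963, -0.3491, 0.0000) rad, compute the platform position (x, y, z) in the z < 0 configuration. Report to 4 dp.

arm 1 at φ=0.0°: ρ1 = 0.1008;  centre 1 = (0.1008, 0.0000, -0.1182)
φ2=120.0°: virtual centre (-0.0964, 0.1669, 0.0410), radius l
φ3=240.0°: virtual centre (-0.1000, -0.1732, 0.0000), radius l
|centre ₂|²−|centre ₁|² = 0.0147;  |centre ₃|²−|centre ₁|² = 0.0159
[-0.3944 0.3339 0.3184]·P = 0.0147;  [-0.4017 -0.3464 0.2364]·P = 0.0159
det = 0.2707;  x = -0.0384+0.6989z,  y = -0.0013+-0.1281z
into |P−centre ₁|² = l²: 1.5049z² + 0.0421z + -0.1692 = 0;  Δ = 1.0200;  z = -0.3495 or 0.3216 → z<0 root = -0.3495
x = -0.2827, y = 0.0435

(-0.2827, 0.0435, -0.3495)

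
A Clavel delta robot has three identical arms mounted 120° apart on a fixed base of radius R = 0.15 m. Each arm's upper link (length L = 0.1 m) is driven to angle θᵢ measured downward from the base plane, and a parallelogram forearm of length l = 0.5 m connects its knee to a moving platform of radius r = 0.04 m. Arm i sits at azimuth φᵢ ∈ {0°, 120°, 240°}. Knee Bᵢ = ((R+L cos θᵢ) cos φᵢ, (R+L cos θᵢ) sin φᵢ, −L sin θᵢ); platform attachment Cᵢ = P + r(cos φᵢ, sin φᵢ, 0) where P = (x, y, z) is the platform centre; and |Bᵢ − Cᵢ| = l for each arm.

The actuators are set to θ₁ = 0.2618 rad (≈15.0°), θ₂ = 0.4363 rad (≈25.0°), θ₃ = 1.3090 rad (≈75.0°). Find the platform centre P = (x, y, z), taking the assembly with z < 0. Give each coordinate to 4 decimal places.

φ1=0.0°: virtual centre (0.2066, 0.0000, -0.0259), radius l
arm 2 at φ=120.0°: (R−r)+L cos θ2 = 0.2006;  O2 = (-0.1003, 0.1738, -0.0423)
arm 3 at φ=240.0°: (R−r)+L cos θ3 = 0.1359;  O3 = (-0.0679, -0.1177, -0.0966)
|O₂|²−|O₁|² = -0.0013;  |O₃|²−|O₁|² = -0.0156
plane₁₂: -0.6138x+0.3475y+-0.0328z = -0.0013
Cramer: x(z) = 0.0170-0.1696z;  y(z) = 0.0263-0.2053z
into |P−O₁|² = l²: 1.0709z² + 0.1052z + -0.2127 = 0;  Δ = 0.9222;  z = -0.4975 or 0.3992 → z<0 root = -0.4975
x = 0.1014, y = 0.1285

(0.1014, 0.1285, -0.4975)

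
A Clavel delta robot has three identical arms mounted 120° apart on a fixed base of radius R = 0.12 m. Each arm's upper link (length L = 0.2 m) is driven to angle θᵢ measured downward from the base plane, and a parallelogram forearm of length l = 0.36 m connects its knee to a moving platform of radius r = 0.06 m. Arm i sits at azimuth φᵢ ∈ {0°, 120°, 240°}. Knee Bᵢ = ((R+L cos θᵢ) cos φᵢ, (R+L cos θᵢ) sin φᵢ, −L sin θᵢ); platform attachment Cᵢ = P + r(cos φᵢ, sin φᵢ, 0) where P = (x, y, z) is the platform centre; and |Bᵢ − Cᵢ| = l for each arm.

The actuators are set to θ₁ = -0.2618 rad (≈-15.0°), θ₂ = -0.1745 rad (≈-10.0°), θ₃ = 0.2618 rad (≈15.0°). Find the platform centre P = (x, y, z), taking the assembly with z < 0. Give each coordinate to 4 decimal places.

(0.0367, 0.0461, -0.2321)

φ1=0.0°: virtual centre (0.2532, 0.0000, 0.0518), radius l
centre 2 = (0.2570·cos120.0°, 0.2570·sin120.0°, 0.0347) = (-0.1285, 0.2225, 0.0347)
centre 3 = (0.2532·cos240.0°, 0.2532·sin240.0°, -0.0518) = (-0.1266, -0.2193, -0.0518)
subtract pairs → two planes through P
[-0.7633 0.4451 -0.0341]·P = 0.0005;  [-0.7596 -0.4385 -0.2071]·P = 0.0000
Cramer: x(z) = -0.0003-0.1592z;  y(z) = 0.0005-0.1964z
into |P−centre ₁|² = l²: 1.0639z² + -0.0230z + -0.0627 = 0;  Δ = 0.2672;  z = -0.2321 or 0.2538 → z<0 root = -0.2321
x = 0.0367, y = 0.0461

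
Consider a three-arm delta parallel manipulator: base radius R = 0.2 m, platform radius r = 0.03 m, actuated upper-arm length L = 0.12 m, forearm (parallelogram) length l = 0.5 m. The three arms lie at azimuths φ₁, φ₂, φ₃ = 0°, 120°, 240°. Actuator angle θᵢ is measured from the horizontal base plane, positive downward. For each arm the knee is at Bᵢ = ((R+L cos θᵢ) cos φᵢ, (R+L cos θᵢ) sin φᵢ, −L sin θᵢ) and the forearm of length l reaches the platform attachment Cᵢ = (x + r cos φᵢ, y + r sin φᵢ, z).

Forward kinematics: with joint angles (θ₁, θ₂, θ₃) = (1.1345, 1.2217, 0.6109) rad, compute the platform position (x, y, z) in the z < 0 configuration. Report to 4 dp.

(-0.0319, -0.0777, -0.5332)

S1 = (0.2207·cos0.0°, 0.2207·sin0.0°, -0.1088) = (0.2207, 0.0000, -0.1088)
arm 2 at φ=120.0°: e+L cos θ2 = 0.2110;  S2 = (-0.1055, 0.1828, -0.1128)
S3 = (0.2683·cos240.0°, 0.2683·sin240.0°, -0.0688) = (-0.1341, -0.2324, -0.0688)
|S₂|²−|S₁|² = -0.0033;  |S₃|²−|S₁|² = 0.0162
plane₁₂: -0.6525x+0.3655y+-0.0080z = -0.0033
Cramer: x(z) = -0.0078+0.0453z;  y(z) = -0.0229+0.1027z
quadratic in z: (1.0126)z²+(0.1921)z+(-0.1854)=0, √Δ=0.8877 → z ∈ {-0.5332, 0.3435}; z = -0.5332 (taking z<0)
x = -0.0319, y = -0.0777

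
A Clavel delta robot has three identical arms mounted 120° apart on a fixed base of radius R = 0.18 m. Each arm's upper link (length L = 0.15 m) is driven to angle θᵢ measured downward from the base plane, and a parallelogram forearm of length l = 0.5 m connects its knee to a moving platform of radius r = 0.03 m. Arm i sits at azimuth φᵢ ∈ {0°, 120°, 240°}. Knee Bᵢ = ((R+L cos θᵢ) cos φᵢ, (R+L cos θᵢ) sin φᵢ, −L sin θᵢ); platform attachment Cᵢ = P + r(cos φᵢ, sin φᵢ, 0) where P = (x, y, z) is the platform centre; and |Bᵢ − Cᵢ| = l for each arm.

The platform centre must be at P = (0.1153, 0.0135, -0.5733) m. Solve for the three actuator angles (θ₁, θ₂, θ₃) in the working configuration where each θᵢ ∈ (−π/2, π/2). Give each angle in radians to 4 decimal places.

θ₁ = 0.6980, θ₂ = 1.3092, θ₃ = 1.3963

φ1=0.0° → target in arm frame (0.1153, 0.0135)
  A=0.0347, B=-0.5733, C=(l²−L²−A²−y'²−z²)/(2L)=-0.3419
  √(A²+B²)=0.5743;  θ1 = -1.5103+2.2083 ≈ 0.6980
φ2=120.0° → target in arm frame (-0.0460, -0.1066)
  e−x'=0.1960;  (l²−L²−(e−x')²−y'²−z²)/2L = -0.5031
  γ=atan2(-0.5733,0.1960)=-1.2414;  ψ=arccos(-0.8304)=2.5507;  θ2=γ+ψ≈1.3092
rotate P by −φ3: (-0.0693, 0.0931, -0.5733)
  e−x'=0.2193;  (l²−L²−(e−x')²−y'²−z²)/2L = -0.5265
  γ=atan2(-0.5733,0.2193)=-1.2054;  ψ=arccos(-0.8577)=2.6017;  θ3=γ+ψ≈1.3963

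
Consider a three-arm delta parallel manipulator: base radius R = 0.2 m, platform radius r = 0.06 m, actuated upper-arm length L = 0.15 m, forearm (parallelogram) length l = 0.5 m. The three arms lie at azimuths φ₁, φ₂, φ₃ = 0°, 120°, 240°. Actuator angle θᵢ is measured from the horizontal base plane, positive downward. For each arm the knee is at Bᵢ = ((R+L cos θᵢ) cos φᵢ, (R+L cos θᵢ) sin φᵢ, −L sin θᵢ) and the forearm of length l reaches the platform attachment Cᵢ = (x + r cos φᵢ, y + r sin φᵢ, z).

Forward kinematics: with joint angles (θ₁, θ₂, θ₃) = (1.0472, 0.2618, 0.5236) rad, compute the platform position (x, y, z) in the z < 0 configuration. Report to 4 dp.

φ1=0.0°: virtual centre (0.2150, 0.0000, -0.1299), radius l
φ2=120.0°: virtual centre (-0.1424, 0.2467, -0.0388), radius l
arm 3 at φ=240.0°: (R−r)+L cos θ3 = 0.2699;  S3 = (-0.1350, -0.2337, -0.0750)
eliminate P² terms by subtracting sphere 1 from 2 and 3
[-0.7149 0.4934 0.1822]·P = 0.0196;  [-0.6999 -0.4675 0.1098]·P = 0.0154
Cramer: x(z) = -0.0246+0.2050z;  y(z) = 0.0040-0.0721z
into |P−S₁|² = l²: 1.0472z² + 0.1610z + -0.1757 = 0;  Δ = 0.7619;  z = -0.4936 or 0.3399 → z<0 root = -0.4936
x = -0.1258, y = 0.0396

(-0.1258, 0.0396, -0.4936)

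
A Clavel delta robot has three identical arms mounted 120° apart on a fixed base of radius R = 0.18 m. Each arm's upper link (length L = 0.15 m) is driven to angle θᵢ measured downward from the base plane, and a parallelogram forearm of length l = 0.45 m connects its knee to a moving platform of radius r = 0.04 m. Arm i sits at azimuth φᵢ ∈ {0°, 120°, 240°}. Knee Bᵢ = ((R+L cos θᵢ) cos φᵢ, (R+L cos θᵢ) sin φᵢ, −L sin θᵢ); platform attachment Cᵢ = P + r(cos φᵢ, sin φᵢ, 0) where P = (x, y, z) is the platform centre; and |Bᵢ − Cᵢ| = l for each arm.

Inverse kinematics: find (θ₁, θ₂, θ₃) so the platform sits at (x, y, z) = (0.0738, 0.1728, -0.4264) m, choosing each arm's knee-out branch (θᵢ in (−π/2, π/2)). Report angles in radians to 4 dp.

θ₁ = 0.4363, θ₂ = 0.2613, θ₃ = 1.3962

rotate P by −φ1: (0.0738, 0.1728, -0.4264)
  A=0.0662, B=-0.4264, C=(l²−L²−A²−y'²−z²)/(2L)=-0.1202
  γ=atan2(-0.4264,0.0662)=-1.4168;  ψ=arccos(-0.2786)=1.8531;  θ1=γ+ψ≈0.4363
arm 2 (φ=120.0°): x'=0.1127, y'=-0.1503
  A=0.0273, B=-0.4264, C=(l²−L²−A²−y'²−z²)/(2L)=-0.0838
  √(A²+B²)=0.4273;  θ2 = -1.5070+1.7683 ≈ 0.2613
arm 3 (φ=240.0°): x'=-0.1865, y'=-0.0225
  A cos θ + B sin θ = C:  0.3265·cos θ + -0.4264·sin θ = -0.3632
  √(A²+B²)=0.5371;  θ3 = -0.9172+2.3134 ≈ 1.3962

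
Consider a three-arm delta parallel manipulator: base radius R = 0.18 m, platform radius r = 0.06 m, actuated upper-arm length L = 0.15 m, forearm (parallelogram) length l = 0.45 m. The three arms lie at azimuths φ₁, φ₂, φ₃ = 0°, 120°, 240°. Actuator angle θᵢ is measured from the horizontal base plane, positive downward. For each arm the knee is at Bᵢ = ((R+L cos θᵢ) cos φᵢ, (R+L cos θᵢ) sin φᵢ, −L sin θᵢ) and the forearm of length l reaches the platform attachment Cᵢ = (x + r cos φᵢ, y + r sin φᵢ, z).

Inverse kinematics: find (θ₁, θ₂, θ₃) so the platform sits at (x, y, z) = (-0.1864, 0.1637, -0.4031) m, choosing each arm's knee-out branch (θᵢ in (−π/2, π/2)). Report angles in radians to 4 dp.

φ1=0.0° → target in arm frame (-0.1864, 0.1637)
  A cos θ + B sin θ = C:  0.3064·cos θ + -0.4031·sin θ = -0.3439
  √(A²+B²)=0.5063;  θ1 = -0.9209+2.3175 ≈ 1.3966
rotate P by −φ2: (0.2350, 0.0796, -0.4031)
  A=-0.1150, B=-0.4031, C=(l²−L²−A²−y'²−z²)/(2L)=-0.0068
  √(A²+B²)=0.4192;  θ2 = -1.8486+1.5870 ≈ -0.2616
rotate P by −φ3: (-0.0486, -0.2433, -0.4031)
  e−x'=0.1686;  (l²−L²−(e−x')²−y'²−z²)/2L = -0.2336
  γ=atan2(-0.4031,0.1686)=-1.1747;  ψ=arccos(-0.5347)=2.1350;  θ3=γ+ψ≈0.9602

θ₁ = 1.3966, θ₂ = -0.2616, θ₃ = 0.9602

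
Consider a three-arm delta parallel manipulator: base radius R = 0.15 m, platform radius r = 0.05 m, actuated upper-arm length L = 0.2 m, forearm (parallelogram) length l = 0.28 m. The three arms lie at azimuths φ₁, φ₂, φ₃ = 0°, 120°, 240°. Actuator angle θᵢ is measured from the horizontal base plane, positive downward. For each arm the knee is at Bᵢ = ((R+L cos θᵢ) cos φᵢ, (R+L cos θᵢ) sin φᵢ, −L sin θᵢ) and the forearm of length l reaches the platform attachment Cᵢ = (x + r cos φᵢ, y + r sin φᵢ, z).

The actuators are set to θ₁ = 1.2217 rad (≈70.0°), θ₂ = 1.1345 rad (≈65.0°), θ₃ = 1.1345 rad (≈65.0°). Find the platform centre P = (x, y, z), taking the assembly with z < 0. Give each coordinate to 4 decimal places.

(-0.0164, 0.0000, -0.3983)

arm 1 at φ=0.0°: ρ1 = 0.1684;  S1 = (0.1684, 0.0000, -0.1879)
arm 2 at φ=120.0°: ρ2 = 0.1845;  S2 = (-0.0923, 0.1598, -0.1813)
φ3=240.0°: virtual centre (-0.0923, -0.1598, -0.1813), radius l
subtract pairs → two planes through P
[-0.5213 0.3196 0.0133]·P = 0.0032;  [-0.5213 -0.3196 0.0133]·P = 0.0032
det = 0.3332;  x = -0.0062+0.0256z,  y = 0.0000+0.0000z
sphere 1 gives Az²+Bz+C=0 with A=1.0007, B=0.3669, C=-0.0126;  B²−4AC=0.1851;  roots -0.3983, 0.0316;  negative root z = -0.3983
x = -0.0164, y = 0.0000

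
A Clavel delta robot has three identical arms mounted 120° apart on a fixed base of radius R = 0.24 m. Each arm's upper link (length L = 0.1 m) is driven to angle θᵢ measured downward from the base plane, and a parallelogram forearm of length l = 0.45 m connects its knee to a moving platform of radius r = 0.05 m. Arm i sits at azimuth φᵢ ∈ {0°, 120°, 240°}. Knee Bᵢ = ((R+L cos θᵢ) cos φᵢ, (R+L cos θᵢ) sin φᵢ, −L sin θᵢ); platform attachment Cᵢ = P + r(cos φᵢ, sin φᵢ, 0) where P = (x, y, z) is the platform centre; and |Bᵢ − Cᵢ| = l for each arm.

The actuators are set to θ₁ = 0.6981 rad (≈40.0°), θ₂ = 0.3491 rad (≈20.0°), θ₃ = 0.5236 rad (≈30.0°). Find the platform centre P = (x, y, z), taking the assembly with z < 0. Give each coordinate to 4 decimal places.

φ1=0.0°: virtual centre (0.2666, 0.0000, -0.0643), radius l
S2 = (0.2840·cos120.0°, 0.2840·sin120.0°, -0.0342) = (-0.1420, 0.2459, -0.0342)
φ3=240.0°: virtual centre (-0.1383, -0.2395, -0.0500), radius l
eliminate P² terms by subtracting sphere 1 from 2 and 3
plane₁₂: -0.8172x+0.4918y+0.0601z = 0.0066
Cramer: x(z) = -0.0064+0.0543z;  y(z) = 0.0028-0.0321z
into |P−S₁|² = l²: 1.0040z² + 0.0987z + -0.1238 = 0;  Δ = 0.5071;  z = -0.4038 or 0.3055 → z<0 root = -0.4038
x = -0.0283, y = 0.0158

(-0.0283, 0.0158, -0.4038)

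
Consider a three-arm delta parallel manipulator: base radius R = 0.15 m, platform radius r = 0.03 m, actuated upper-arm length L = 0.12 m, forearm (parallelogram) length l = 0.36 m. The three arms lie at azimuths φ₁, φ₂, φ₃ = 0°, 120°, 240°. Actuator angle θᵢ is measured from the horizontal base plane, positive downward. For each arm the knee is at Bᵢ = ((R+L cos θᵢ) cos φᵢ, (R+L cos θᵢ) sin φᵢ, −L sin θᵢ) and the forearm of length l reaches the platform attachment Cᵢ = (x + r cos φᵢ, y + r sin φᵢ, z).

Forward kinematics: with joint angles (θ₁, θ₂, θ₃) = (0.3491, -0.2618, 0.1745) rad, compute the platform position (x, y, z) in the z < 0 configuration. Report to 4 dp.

arm 1 at φ=0.0°: (R−r)+L cos θ1 = 0.2328;  centre 1 = (0.2328, 0.0000, -0.0410)
φ2=120.0°: virtual centre (-0.1180, 0.2043, 0.0311), radius l
φ3=240.0°: virtual centre (-0.1191, -0.2063, -0.0208), radius l
eliminate P² terms by subtracting sphere 1 from 2 and 3
[-0.7014 0.4086 0.1442]·P = 0.0008;  [-0.7037 -0.4125 0.0404]·P = 0.0013
Cramer: x(z) = -0.0015+0.1318z;  y(z) = -0.0007-0.1268z
quadratic in z: (1.0334)z²+(0.0205)z+(-0.0731)=0, √Δ=0.5499 → z ∈ {-0.2760, 0.2561}; z = -0.2760 (taking z<0)
x = -0.0378, y = 0.0343

(-0.0378, 0.0343, -0.2760)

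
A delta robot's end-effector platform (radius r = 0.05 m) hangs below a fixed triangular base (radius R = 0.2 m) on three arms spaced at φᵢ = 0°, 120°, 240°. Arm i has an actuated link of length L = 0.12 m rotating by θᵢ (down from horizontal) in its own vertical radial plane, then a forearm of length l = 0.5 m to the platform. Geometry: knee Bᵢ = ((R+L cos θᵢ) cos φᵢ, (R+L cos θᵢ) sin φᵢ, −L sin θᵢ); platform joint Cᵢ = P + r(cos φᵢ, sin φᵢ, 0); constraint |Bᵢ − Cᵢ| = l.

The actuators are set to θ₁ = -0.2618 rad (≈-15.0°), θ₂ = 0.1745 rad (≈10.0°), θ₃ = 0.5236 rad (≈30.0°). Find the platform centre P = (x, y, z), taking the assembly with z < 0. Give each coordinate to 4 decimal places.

(0.0803, 0.0433, -0.4312)

O1 = (0.2659·cos0.0°, 0.2659·sin0.0°, 0.0311) = (0.2659, 0.0000, 0.0311)
O2 = (0.2682·cos120.0°, 0.2682·sin120.0°, -0.0208) = (-0.1341, 0.2322, -0.0208)
arm 3 at φ=240.0°: ρ3 = 0.2539;  O3 = (-0.1270, -0.2199, -0.0600)
subtract pairs → two planes through P
linear system: -0.8000x+0.4645y = 0.0007−-0.1038z; -0.7857x+-0.4398y = -0.0036−-0.1821z
Cramer: x(z) = 0.0019-0.1817z;  y(z) = 0.0048-0.0895z
sphere 1 gives Az²+Bz+C=0 with A=1.0410, B=0.0330, C=-0.1793;  B²−4AC=0.7478;  roots -0.4312, 0.3995;  negative root z = -0.4312
x = 0.0803, y = 0.0433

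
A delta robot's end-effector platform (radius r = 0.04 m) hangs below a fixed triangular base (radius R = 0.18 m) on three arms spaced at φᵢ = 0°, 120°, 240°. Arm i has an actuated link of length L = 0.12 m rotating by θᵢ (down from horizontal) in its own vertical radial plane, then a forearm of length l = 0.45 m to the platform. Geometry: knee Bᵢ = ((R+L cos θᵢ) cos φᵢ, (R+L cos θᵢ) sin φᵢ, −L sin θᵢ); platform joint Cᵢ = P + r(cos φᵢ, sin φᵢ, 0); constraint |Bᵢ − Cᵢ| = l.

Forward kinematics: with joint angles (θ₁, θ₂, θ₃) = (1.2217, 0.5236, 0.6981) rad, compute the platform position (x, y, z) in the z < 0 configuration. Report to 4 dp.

φ1=0.0°: virtual centre (0.1810, 0.0000, -0.1128), radius l
arm 2 at φ=120.0°: (R−r)+L cos θ2 = 0.2439;  S2 = (-0.1220, 0.2112, -0.0600)
S3 = (0.2319·cos240.0°, 0.2319·sin240.0°, -0.0771) = (-0.1160, -0.2009, -0.0771)
|S₂|²−|S₁|² = 0.0176;  |S₃|²−|S₁|² = 0.0142
linear system: -0.6060x+0.4225y = 0.0176−0.1055z; -0.5940x+-0.4017y = 0.0142−0.0713z
det = 0.4944;  x = -0.0265+0.1466z,  y = 0.0037+-0.0394z
quadratic in z: (1.0231)z²+(0.1644)z+(-0.1467)=0, √Δ=0.7921 → z ∈ {-0.4674, 0.3068}; z = -0.4674 (taking z<0)
x = -0.0950, y = 0.0221

(-0.0950, 0.0221, -0.4674)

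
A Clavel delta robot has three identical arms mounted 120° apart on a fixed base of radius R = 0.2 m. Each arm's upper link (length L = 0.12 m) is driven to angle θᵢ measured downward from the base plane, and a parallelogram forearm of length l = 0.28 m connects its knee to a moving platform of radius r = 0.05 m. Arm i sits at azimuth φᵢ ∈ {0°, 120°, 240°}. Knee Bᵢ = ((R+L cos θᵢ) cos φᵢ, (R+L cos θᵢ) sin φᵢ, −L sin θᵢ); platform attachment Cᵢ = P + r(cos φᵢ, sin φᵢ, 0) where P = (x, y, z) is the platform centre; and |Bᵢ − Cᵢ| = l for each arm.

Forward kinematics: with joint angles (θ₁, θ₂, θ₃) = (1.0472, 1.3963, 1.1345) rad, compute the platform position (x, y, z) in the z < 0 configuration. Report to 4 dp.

centre 1 = (0.2100·cos0.0°, 0.2100·sin0.0°, -0.1039) = (0.2100, 0.0000, -0.1039)
φ2=120.0°: virtual centre (-0.0854, 0.1479, -0.1182), radius l
arm 3 at φ=240.0°: ρ3 = 0.2007;  centre 3 = (-0.1004, -0.1738, -0.1088)
eliminate P² terms by subtracting sphere 1 from 2 and 3
linear system: -0.5908x+0.2959y = -0.0117−-0.0285z; -0.6207x+-0.3476y = -0.0028−-0.0097z
Cramer: x(z) = 0.0126-0.0328z;  y(z) = -0.0145+0.0308z
into |P−centre ₁|² = l²: 1.0020z² + 0.2199z + -0.0284 = 0;  Δ = 0.1623;  z = -0.3108 or 0.0913 → z<0 root = -0.3108
x = 0.0228, y = -0.0241

(0.0228, -0.0241, -0.3108)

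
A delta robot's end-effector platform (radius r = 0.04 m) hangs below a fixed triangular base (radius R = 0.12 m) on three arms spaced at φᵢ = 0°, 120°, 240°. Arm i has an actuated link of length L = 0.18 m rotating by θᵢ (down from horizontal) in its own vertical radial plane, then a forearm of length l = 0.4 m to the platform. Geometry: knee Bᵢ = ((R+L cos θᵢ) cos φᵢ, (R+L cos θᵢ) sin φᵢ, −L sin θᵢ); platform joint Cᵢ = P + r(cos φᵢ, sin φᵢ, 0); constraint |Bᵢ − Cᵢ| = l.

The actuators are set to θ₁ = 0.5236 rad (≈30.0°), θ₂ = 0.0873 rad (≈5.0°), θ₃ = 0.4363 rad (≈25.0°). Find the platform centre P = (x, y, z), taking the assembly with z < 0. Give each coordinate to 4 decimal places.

(-0.0472, 0.0531, -0.3675)

arm 1 at φ=0.0°: (R−r)+L cos θ1 = 0.2359;  O1 = (0.2359, 0.0000, -0.0900)
arm 2 at φ=120.0°: (R−r)+L cos θ2 = 0.2593;  O2 = (-0.1297, 0.2246, -0.0157)
O3 = (0.2431·cos240.0°, 0.2431·sin240.0°, -0.0761) = (-0.1216, -0.2106, -0.0761)
eliminate P² terms by subtracting sphere 1 from 2 and 3
plane₁₂: -0.7311x+0.4491y+0.1486z = 0.0037
Cramer: x(z) = -0.0033+0.1194z;  y(z) = 0.0029-0.1365z
quadratic in z: (1.0329)z²+(0.1221)z+(-0.0947)=0, √Δ=0.6372 → z ∈ {-0.3675, 0.2494}; z = -0.3675 (taking z<0)
x = -0.0472, y = 0.0531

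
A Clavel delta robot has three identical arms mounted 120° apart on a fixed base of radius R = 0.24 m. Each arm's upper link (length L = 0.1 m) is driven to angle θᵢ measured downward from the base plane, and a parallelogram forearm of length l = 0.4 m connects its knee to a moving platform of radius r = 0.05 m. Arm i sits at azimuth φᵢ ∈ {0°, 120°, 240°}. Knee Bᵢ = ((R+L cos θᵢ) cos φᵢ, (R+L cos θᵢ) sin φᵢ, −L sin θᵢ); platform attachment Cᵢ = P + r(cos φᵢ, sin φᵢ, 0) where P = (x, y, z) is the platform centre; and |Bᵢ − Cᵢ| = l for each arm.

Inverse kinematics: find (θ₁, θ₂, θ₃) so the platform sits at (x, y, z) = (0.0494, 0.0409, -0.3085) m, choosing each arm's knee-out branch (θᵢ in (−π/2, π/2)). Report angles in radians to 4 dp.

φ1=0.0° → target in arm frame (0.0494, 0.0409)
  A cos θ + B sin θ = C:  0.1406·cos θ + -0.3085·sin θ = 0.1669
  θ1 = atan2(B,A) + arccos(C/0.3390) = -0.0872
rotate P by −φ2: (0.0107, -0.0632, -0.3085)
  A=0.1793, B=-0.3085, C=(l²−L²−A²−y'²−z²)/(2L)=0.0934
  θ2 = atan2(B,A) + arccos(C/0.3568) = 0.2615
arm 3 (φ=240.0°): x'=-0.0601, y'=0.0223
  e−x'=0.2501;  (l²−L²−(e−x')²−y'²−z²)/2L = -0.0412
  √(A²+B²)=0.3972;  θ3 = -0.8895+1.6746 ≈ 0.7851

θ₁ = -0.0872, θ₂ = 0.2615, θ₃ = 0.7851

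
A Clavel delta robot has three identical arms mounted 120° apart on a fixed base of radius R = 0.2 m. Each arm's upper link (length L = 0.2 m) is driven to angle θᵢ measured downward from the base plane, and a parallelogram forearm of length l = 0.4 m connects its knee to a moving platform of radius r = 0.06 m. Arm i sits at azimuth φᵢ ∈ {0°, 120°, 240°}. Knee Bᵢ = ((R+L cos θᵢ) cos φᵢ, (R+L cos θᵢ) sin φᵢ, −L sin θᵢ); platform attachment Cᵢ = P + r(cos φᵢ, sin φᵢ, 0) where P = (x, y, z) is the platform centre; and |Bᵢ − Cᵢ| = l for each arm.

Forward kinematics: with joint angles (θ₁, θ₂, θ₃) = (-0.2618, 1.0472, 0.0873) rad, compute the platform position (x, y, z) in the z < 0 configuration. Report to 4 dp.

(0.1009, -0.1161, -0.2525)

arm 1 at φ=0.0°: ρ1 = 0.3332;  O1 = (0.3332, 0.0000, 0.0518)
arm 2 at φ=120.0°: ρ2 = 0.2400;  O2 = (-0.1200, 0.2078, -0.1732)
φ3=240.0°: virtual centre (-0.1696, -0.2938, -0.0174), radius l
eliminate P² terms by subtracting sphere 1 from 2 and 3
plane₁₂: -0.9064x+0.4157y+-0.4499z = -0.0261
Cramer: x(z) = 0.0154-0.3386z;  y(z) = -0.0292+0.3440z
into |P−O₁|² = l²: 1.2330z² + 0.0916z + -0.0555 = 0;  Δ = 0.2820;  z = -0.2525 or 0.1782 → z<0 root = -0.2525
x = 0.1009, y = -0.1161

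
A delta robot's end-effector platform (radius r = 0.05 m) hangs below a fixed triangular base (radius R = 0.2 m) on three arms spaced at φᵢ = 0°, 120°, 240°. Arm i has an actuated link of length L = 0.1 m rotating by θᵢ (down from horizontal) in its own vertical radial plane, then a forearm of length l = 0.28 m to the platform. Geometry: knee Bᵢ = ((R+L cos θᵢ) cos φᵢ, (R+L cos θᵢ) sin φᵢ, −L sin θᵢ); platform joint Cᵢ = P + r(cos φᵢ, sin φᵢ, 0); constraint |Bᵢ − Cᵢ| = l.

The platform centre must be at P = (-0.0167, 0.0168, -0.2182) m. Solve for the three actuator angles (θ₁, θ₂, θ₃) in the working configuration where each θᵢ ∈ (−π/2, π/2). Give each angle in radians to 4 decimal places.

θ₁ = 0.7854, θ₂ = 0.4363, θ₃ = 0.6984

rotate P by −φ1: (-0.0167, 0.0168, -0.2182)
  A=0.1667, B=-0.2182, C=(l²−L²−A²−y'²−z²)/(2L)=-0.0364
  √(A²+B²)=0.2746;  θ1 = -0.9184+1.7038 ≈ 0.7854
φ2=120.0° → target in arm frame (0.0229, 0.0061)
  A=0.1271, B=-0.2182, C=(l²−L²−A²−y'²−z²)/(2L)=0.0230
  √(A²+B²)=0.2525;  θ2 = -1.0433+1.4796 ≈ 0.4363
arm 3 (φ=240.0°): x'=-0.0062, y'=-0.0229
  e−x'=0.1562;  (l²−L²−(e−x')²−y'²−z²)/2L = -0.0207
  γ=atan2(-0.2182,0.1562)=-0.9495;  ψ=arccos(-0.0770)=1.6479;  θ3=γ+ψ≈0.6984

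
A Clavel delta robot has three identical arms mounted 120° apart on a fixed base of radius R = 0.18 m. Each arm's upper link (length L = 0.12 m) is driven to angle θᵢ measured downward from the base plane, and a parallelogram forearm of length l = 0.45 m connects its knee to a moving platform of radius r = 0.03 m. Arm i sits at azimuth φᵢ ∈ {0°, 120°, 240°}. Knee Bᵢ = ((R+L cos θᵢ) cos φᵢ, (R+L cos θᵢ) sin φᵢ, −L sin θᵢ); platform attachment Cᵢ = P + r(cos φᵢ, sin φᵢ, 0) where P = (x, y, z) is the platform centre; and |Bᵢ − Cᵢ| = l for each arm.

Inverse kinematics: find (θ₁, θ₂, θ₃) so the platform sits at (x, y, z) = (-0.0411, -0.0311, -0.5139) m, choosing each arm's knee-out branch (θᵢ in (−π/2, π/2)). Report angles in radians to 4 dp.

θ₁ = 1.3960, θ₂ = 1.2218, θ₃ = 0.9598

φ1=0.0° → target in arm frame (-0.0411, -0.0311)
  A cos θ + B sin θ = C:  0.1911·cos θ + -0.5139·sin θ = -0.4728
  √(A²+B²)=0.5483;  θ1 = -1.2148+2.6108 ≈ 1.3960
rotate P by −φ2: (-0.0064, 0.0511, -0.5139)
  A cos θ + B sin θ = C:  0.1564·cos θ + -0.5139·sin θ = -0.4294
  √(A²+B²)=0.5372;  θ2 = -1.2754+2.4972 ≈ 1.2218
rotate P by −φ3: (0.0475, -0.0200, -0.5139)
  A=0.1025, B=-0.5139, C=(l²−L²−A²−y'²−z²)/(2L)=-0.3621
  θ3 = atan2(B,A) + arccos(C/0.5240) = 0.9598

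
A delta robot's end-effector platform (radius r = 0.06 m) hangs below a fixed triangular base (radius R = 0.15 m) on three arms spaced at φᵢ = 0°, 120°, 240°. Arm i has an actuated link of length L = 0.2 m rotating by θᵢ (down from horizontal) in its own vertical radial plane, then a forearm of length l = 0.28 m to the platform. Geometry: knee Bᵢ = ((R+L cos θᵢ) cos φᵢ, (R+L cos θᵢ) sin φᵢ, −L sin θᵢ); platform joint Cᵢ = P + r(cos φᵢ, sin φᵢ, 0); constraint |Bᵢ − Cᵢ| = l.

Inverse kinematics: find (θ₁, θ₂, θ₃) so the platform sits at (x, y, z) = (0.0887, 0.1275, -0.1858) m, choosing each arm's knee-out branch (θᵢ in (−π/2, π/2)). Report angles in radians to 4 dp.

θ₁ = 0.1743, θ₂ = 0.3495, θ₃ = 1.3964

arm 1 (φ=0.0°): x'=0.0887, y'=0.1275
  A cos θ + B sin θ = C:  0.0013·cos θ + -0.1858·sin θ = -0.0309
  √(A²+B²)=0.1858;  θ1 = -1.5638+1.7381 ≈ 0.1743
φ2=120.0° → target in arm frame (0.0661, -0.1406)
  A cos θ + B sin θ = C:  0.0239·cos θ + -0.1858·sin θ = -0.0411
  γ=atan2(-0.1858,0.0239)=-1.4427;  ψ=arccos(-0.2196)=1.7922;  θ2=γ+ψ≈0.3495
arm 3 (φ=240.0°): x'=-0.1548, y'=0.0131
  A=0.2448, B=-0.1858, C=(l²−L²−A²−y'²−z²)/(2L)=-0.1405
  θ3 = atan2(B,A) + arccos(C/0.3073) = 1.3964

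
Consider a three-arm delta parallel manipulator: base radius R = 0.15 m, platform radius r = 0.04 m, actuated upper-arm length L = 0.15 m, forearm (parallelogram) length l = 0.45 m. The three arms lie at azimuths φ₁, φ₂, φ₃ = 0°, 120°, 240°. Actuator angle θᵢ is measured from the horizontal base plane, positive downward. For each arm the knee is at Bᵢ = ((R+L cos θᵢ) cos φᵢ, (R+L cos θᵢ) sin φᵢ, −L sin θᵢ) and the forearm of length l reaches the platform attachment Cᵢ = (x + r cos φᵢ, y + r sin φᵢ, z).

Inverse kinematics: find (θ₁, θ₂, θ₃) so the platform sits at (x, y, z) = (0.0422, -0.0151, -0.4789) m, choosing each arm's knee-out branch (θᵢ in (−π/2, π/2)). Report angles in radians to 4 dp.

θ₁ = 0.5232, θ₂ = 0.7852, θ₃ = 0.6981

rotate P by −φ1: (0.0422, -0.0151, -0.4789)
  A=0.0678, B=-0.4789, C=(l²−L²−A²−y'²−z²)/(2L)=-0.1806
  √(A²+B²)=0.4837;  θ1 = -1.4302+1.9534 ≈ 0.5232
φ2=120.0° → target in arm frame (-0.0342, -0.0290)
  A=0.1442, B=-0.4789, C=(l²−L²−A²−y'²−z²)/(2L)=-0.2366
  γ=atan2(-0.4789,0.1442)=-1.2784;  ψ=arccos(-0.4730)=2.0635;  θ2=γ+ψ≈0.7852
rotate P by −φ3: (-0.0080, 0.0441, -0.4789)
  e−x'=0.1180;  (l²−L²−(e−x')²−y'²−z²)/2L = -0.2174
  γ=atan2(-0.4789,0.1180)=-1.3292;  ψ=arccos(-0.4408)=2.0272;  θ3=γ+ψ≈0.6981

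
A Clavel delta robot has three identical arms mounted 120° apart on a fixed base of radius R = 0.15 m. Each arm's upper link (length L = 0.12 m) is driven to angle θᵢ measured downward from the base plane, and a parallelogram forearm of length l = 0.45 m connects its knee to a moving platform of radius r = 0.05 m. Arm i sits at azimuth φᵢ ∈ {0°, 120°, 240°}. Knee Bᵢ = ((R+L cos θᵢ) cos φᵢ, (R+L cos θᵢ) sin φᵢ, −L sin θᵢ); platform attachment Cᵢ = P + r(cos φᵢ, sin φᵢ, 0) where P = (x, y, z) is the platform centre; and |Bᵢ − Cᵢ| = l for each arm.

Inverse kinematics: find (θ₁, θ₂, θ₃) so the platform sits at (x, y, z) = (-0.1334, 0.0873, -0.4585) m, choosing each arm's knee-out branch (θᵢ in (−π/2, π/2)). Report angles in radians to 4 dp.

θ₁ = 1.2214, θ₂ = 0.1743, θ₃ = 0.7853

arm 1 (φ=0.0°): x'=-0.1334, y'=0.0873
  e−x'=0.2334;  (l²−L²−(e−x')²−y'²−z²)/2L = -0.3509
  √(A²+B²)=0.5145;  θ1 = -1.0999+2.3214 ≈ 1.2214
φ2=120.0° → target in arm frame (0.1423, 0.0719)
  A=-0.0423, B=-0.4585, C=(l²−L²−A²−y'²−z²)/(2L)=-0.1212
  √(A²+B²)=0.4604;  θ2 = -1.6628+1.8371 ≈ 0.1743
rotate P by −φ3: (-0.0089, -0.1592, -0.4585)
  A=0.1089, B=-0.4585, C=(l²−L²−A²−y'²−z²)/(2L)=-0.2472
  θ3 = atan2(B,A) + arccos(C/0.4713) = 0.7853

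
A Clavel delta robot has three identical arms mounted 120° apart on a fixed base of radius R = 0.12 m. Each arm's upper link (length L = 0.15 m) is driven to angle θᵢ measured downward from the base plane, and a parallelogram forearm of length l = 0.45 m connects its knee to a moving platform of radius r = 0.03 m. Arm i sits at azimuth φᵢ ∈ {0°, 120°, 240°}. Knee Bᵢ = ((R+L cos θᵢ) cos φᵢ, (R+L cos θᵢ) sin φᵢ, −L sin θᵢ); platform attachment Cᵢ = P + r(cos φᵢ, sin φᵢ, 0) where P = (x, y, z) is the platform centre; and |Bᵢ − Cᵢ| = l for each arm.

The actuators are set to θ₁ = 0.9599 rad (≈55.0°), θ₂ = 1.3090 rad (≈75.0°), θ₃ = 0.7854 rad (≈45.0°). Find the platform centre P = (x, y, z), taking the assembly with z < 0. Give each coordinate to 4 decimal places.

(0.0212, -0.0977, -0.5339)

arm 1 at φ=0.0°: ρ1 = 0.1760;  O1 = (0.1760, 0.0000, -0.1229)
φ2=120.0°: virtual centre (-0.0644, 0.1116, -0.1449), radius l
arm 3 at φ=240.0°: ρ3 = 0.1961;  O3 = (-0.0980, -0.1698, -0.1061)
subtract pairs → two planes through P
linear system: -0.4809x+0.2231y = -0.0085−-0.0440z; -0.5481x+-0.3396y = 0.0036−0.0336z
det = 0.2856;  x = 0.0073+-0.0261z,  y = -0.0224+0.1411z
sphere 1 gives Az²+Bz+C=0 with A=1.0206, B=0.2482, C=-0.1584;  B²−4AC=0.7084;  roots -0.5339, 0.2907;  negative root z = -0.5339
x = 0.0212, y = -0.0977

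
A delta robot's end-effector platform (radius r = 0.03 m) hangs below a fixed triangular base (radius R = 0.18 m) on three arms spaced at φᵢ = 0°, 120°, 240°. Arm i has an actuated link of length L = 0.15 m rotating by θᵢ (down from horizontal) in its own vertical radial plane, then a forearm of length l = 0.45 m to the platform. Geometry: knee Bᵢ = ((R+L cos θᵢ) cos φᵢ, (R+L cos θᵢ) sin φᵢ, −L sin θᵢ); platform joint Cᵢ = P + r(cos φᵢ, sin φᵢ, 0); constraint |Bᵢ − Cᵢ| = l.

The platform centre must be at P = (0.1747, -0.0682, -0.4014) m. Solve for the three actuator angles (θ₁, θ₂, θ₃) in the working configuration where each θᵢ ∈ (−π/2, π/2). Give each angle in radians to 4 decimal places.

rotate P by −φ1: (0.1747, -0.0682, -0.4014)
  A cos θ + B sin θ = C:  -0.0247·cos θ + -0.4014·sin θ = 0.0454
  γ=atan2(-0.4014,-0.0247)=-1.6323;  ψ=arccos(0.1129)=1.4577;  θ1=γ+ψ≈-0.1746
φ2=120.0° → target in arm frame (-0.1464, -0.1172)
  e−x'=0.2964;  (l²−L²−(e−x')²−y'²−z²)/2L = -0.2757
  γ=atan2(-0.4014,0.2964)=-0.9347;  ψ=arccos(-0.5526)=2.1562;  θ2=γ+ψ≈1.2215
arm 3 (φ=240.0°): x'=-0.0283, y'=0.1854
  e−x'=0.1783;  (l²−L²−(e−x')²−y'²−z²)/2L = -0.1576
  √(A²+B²)=0.4392;  θ3 = -1.1528+1.9378 ≈ 0.7850

θ₁ = -0.1746, θ₂ = 1.2215, θ₃ = 0.7850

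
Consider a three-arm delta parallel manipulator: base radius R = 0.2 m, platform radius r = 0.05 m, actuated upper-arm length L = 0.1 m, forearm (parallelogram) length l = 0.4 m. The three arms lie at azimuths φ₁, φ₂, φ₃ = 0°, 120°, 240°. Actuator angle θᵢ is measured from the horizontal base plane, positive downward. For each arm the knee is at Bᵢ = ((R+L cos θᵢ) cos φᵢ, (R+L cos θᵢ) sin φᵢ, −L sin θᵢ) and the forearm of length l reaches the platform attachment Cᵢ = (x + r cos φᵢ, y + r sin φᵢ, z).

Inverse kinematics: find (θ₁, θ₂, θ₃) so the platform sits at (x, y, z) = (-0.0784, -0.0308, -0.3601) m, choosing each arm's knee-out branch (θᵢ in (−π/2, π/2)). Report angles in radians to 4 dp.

θ₁ = 0.9598, θ₂ = 0.4362, θ₃ = 0.0871

φ1=0.0° → target in arm frame (-0.0784, -0.0308)
  A=0.2284, B=-0.3601, C=(l²−L²−A²−y'²−z²)/(2L)=-0.1639
  γ=atan2(-0.3601,0.2284)=-1.0056;  ψ=arccos(-0.3844)=1.9654;  θ1=γ+ψ≈0.9598
rotate P by −φ2: (0.0125, 0.0833, -0.3601)
  A=0.1375, B=-0.3601, C=(l²−L²−A²−y'²−z²)/(2L)=-0.0275
  √(A²+B²)=0.3854;  θ2 = -1.2061+1.6423 ≈ 0.4362
φ3=240.0° → target in arm frame (0.0659, -0.0525)
  A=0.0841, B=-0.3601, C=(l²−L²−A²−y'²−z²)/(2L)=0.0525
  θ3 = atan2(B,A) + arccos(C/0.3698) = 0.0871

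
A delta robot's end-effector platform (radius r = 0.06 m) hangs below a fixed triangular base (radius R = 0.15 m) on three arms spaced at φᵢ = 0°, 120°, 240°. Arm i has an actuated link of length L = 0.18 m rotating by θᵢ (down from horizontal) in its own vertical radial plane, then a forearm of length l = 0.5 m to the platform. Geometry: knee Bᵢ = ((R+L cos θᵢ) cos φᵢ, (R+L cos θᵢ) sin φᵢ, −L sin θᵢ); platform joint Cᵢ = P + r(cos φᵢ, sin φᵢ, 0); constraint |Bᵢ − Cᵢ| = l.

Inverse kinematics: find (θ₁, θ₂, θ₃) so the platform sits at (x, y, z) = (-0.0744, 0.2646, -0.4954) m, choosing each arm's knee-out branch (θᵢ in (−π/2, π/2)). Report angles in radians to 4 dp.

θ₁ = 1.0472, θ₂ = 0.0002, θ₃ = 1.3092

arm 1 (φ=0.0°): x'=-0.0744, y'=0.2646
  e−x'=0.1644;  (l²−L²−(e−x')²−y'²−z²)/2L = -0.3468
  θ1 = atan2(B,A) + arccos(C/0.5220) = 1.0472
rotate P by −φ2: (0.2664, -0.0679, -0.4954)
  A cos θ + B sin θ = C:  -0.1764·cos θ + -0.4954·sin θ = -0.1765
  √(A²+B²)=0.5259;  θ2 = -1.9128+1.9130 ≈ 0.0002
φ3=240.0° → target in arm frame (-0.1920, -0.1967)
  e−x'=0.2820;  (l²−L²−(e−x')²−y'²−z²)/2L = -0.4056
  γ=atan2(-0.4954,0.2820)=-1.0534;  ψ=arccos(-0.7116)=2.3625;  θ3=γ+ψ≈1.3092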